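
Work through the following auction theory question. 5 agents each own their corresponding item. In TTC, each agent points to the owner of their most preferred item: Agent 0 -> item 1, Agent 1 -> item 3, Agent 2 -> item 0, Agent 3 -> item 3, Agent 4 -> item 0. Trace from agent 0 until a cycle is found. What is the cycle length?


Step 1: Trace the pointer graph from agent 0: 0 -> 1 -> 3 -> 3
Step 2: A cycle is detected when we revisit agent 3
Step 3: The cycle is: 3 -> 3
Step 4: Cycle length = 1

1


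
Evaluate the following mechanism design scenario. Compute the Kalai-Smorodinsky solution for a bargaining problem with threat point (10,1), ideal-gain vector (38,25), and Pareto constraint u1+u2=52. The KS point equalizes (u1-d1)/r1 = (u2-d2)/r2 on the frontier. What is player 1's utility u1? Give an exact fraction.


Step 1: At the KS point, (u1-d1)/r1 = (u2-d2)/r2 = t and u1+u2 = 52
Step 2: u1 = d1 + r1*t and u2 = d2 + r2*t, so (d1 + r1*t) + (d2 + r2*t) = 52
Step 3: t = (52 - 10 - 1)/(38 + 25) = 41/63
Step 4: u1 = d1 + r1*t = 10 + 38 * 41/63 = 2188/63
Step 5: (Check: u2 = d2 + r2*t = 1088/63; u1+u2 = 2188/63 + 1088/63 = 52, on the frontier.)

2188/63


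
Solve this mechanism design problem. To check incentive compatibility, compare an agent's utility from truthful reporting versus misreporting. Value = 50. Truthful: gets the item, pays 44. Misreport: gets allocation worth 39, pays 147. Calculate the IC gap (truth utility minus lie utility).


Step 1: U(truth) = value - payment = 50 - 44 = 6
Step 2: U(lie) = allocation - payment = 39 - 147 = -108
Step 3: IC gap = 6 - (-108) = 114

114


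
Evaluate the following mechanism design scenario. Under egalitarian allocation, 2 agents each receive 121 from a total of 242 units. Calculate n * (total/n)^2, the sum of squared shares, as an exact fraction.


Step 1: Each agent's share = 242/2 = 121
Step 2: Square of each share = (121)^2 = 14641
Step 3: Sum of squares = 2 * 14641 = 29282

29282


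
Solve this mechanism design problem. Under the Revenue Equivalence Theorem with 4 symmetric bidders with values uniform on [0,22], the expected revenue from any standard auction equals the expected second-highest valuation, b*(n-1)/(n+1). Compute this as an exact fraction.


Step 1: By Revenue Equivalence, expected revenue = b*(n-1)/(n+1)
Step 2: Substituting n = 4, b = 22
Step 3: Revenue = 22*(4-1)/(4+1) = 22*3/5
Step 4: Revenue = 66/5

66/5


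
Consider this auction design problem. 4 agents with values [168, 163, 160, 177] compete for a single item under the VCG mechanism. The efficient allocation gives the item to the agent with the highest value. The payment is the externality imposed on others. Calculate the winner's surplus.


Step 1: The winner is the agent with the highest value: agent 3 with value 177
Step 2: Values of other agents: [168, 163, 160]
Step 3: VCG payment = max of others' values = 168
Step 4: Surplus = 177 - 168 = 9

9


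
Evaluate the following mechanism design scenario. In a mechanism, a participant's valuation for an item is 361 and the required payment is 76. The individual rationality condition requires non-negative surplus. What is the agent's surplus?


Step 1: Surplus = value - payment = 361 - 76 = 285
Step 2: IR is satisfied (surplus >= 0)

285


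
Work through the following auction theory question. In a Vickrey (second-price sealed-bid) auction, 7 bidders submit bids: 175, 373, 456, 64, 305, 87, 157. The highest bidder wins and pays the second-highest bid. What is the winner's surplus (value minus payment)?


Step 1: Sort bids in descending order: 456, 373, 305, 175, 157, 87, 64
Step 2: The winning bid is the highest: 456
Step 3: The payment equals the second-highest bid: 373
Step 4: Surplus = winner's bid - payment = 456 - 373 = 83

83


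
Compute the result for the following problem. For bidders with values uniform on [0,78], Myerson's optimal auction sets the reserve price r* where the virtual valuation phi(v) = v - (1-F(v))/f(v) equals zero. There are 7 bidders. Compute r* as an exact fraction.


Step 1: For U[0,78], F(v) = v/78 and f(v) = 1/78
Step 2: phi(v) = v - (1 - v/78)/(1/78) = v - (78 - v) = 2v - 78
Step 3: Set phi(r*) = 0: 2r* - 78 = 0
Step 4: r* = 78/2 = 39 (the number of bidders n = 7 does not enter)

39


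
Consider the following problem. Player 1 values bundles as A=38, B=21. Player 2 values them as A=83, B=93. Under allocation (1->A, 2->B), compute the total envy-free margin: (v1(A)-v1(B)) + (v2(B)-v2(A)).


Step 1: Player 1's margin = v1(A) - v1(B) = 38 - 21 = 17
Step 2: Player 2's margin = v2(B) - v2(A) = 93 - 83 = 10
Step 3: Total margin = 17 + 10 = 27

27


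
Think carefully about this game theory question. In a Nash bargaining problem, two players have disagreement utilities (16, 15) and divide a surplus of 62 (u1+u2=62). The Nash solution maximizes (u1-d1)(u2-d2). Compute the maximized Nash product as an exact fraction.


Step 1: The Nash solution splits surplus symmetrically above the disagreement point
Step 2: u1 = (total + d1 - d2)/2 = (62 + 16 - 15)/2 = 63/2
Step 3: u2 = (total - d1 + d2)/2 = (62 - 16 + 15)/2 = 61/2
Step 4: Nash product = (63/2 - 16) * (61/2 - 15)
Step 5: = 31/2 * 31/2 = 961/4

961/4


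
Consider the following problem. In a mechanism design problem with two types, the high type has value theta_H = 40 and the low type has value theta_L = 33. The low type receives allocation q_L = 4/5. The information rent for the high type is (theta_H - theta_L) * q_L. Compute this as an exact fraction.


Step 1: theta_H - theta_L = 40 - 33 = 7
Step 2: Information rent = (theta_H - theta_L) * q_L
Step 3: = 7 * 4/5
Step 4: = 28/5

28/5


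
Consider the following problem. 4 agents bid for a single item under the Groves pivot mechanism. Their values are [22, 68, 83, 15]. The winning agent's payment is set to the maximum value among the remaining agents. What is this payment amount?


Step 1: The efficient winner is agent 2 with value 83
Step 2: Other agents' values: [22, 68, 15]
Step 3: Pivot payment = max(others) = 68
Step 4: The winner pays 68

68


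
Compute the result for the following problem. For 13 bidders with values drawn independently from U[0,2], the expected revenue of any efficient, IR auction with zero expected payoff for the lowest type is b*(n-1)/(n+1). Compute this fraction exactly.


Step 1: By Revenue Equivalence, expected revenue = b*(n-1)/(n+1)
Step 2: Substituting n = 13, b = 2
Step 3: Revenue = 2*(13-1)/(13+1) = 2*12/14
Step 4: Revenue = 24/14 = 12/7

12/7


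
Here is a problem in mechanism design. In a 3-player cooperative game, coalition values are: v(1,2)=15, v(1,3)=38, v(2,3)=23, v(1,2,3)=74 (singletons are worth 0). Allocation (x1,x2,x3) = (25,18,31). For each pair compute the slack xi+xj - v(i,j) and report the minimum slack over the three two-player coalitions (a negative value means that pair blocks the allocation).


Step 1: Slack for coalition (1,2): x1+x2 - v12 = 43 - 15 = 28
Step 2: Slack for coalition (1,3): x1+x3 - v13 = 56 - 38 = 18
Step 3: Slack for coalition (2,3): x2+x3 - v23 = 49 - 23 = 26
Step 4: Minimum slack = min(28, 18, 26) = 18, attained by (1,3); no pair can gain by deviating, so the allocation is in the core

18


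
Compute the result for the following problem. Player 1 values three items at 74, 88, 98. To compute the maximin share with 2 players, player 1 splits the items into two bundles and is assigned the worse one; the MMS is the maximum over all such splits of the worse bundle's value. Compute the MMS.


Step 1: Item values = 74, 88, 98
Step 2: Enumerate all 2-bundle partitions and take the smaller bundle:
  Partition 1: {74} vs {88,98} -> bundles 74, 186; min = 74
  Partition 2: {88} vs {74,98} -> bundles 88, 172; min = 88
  Partition 3: {98} vs {74,88} -> bundles 98, 162; min = 98
Step 3: MMS = max(74, 88, 98) = 98

98


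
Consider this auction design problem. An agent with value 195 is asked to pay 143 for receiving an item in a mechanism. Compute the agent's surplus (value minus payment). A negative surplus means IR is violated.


Step 1: Surplus = value - payment = 195 - 143 = 52
Step 2: IR is satisfied (surplus >= 0)

52


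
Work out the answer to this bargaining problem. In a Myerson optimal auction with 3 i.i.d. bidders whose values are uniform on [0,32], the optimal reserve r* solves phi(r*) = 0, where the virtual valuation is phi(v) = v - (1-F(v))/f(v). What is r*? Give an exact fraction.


Step 1: For U[0,32], F(v) = v/32 and f(v) = 1/32
Step 2: phi(v) = v - (1 - v/32)/(1/32) = v - (32 - v) = 2v - 32
Step 3: Set phi(r*) = 0: 2r* - 32 = 0
Step 4: r* = 32/2 = 16 (the number of bidders n = 3 does not enter)

16


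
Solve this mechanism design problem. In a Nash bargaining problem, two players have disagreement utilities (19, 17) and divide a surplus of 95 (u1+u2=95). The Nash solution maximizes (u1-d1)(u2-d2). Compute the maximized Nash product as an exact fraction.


Step 1: The Nash solution splits surplus symmetrically above the disagreement point
Step 2: u1 = (total + d1 - d2)/2 = (95 + 19 - 17)/2 = 97/2
Step 3: u2 = (total - d1 + d2)/2 = (95 - 19 + 17)/2 = 93/2
Step 4: Nash product = (97/2 - 19) * (93/2 - 17)
Step 5: = 59/2 * 59/2 = 3481/4

3481/4


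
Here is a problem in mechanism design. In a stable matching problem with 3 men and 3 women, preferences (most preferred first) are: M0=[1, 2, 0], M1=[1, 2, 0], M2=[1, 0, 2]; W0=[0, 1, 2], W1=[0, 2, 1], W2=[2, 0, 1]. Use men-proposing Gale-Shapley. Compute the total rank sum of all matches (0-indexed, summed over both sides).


Step 1: Run Gale-Shapley (men propose, women hold best offer):
  M0 proposes to W1; she accepts
  M1 proposes to W1; rejected
  M1 proposes to W2; she accepts
  M2 proposes to W1; rejected
  M2 proposes to W0; she accepts
Step 2: Final matching: W0-M2, W1-M0, W2-M1
Step 3: 0-indexed ranks (man's rank of his match, then woman's): 1 + 2 + 0 + 0 + 1 + 2
Step 4: Total rank sum = 6

6


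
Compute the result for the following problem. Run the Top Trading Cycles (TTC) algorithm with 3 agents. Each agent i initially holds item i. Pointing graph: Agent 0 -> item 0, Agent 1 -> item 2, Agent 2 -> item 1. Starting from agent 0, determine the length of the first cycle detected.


Step 1: Trace the pointer graph from agent 0: 0 -> 0
Step 2: A cycle is detected when we revisit agent 0
Step 3: The cycle is: 0 -> 0
Step 4: Cycle length = 1

1


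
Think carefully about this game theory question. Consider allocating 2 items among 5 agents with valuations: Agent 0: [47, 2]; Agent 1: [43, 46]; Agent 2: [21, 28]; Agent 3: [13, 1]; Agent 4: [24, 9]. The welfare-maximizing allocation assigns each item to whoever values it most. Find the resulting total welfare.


Step 1: For each item, find the maximum value among all agents.
Step 2: Item 0 -> Agent 0 (value 47)
Step 3: Item 1 -> Agent 1 (value 46)
Step 4: Total welfare = 47 + 46 = 93

93


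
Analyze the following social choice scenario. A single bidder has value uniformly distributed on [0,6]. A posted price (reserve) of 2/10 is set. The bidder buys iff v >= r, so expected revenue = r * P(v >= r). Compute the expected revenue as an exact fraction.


Step 1: Posted price r = 1/5, value support [0,6]
Step 2: P(v >= r) = (6 - 1/5)/6 = 29/30
Step 3: Expected revenue = r * P(v >= r) = 1/5 * 29/30
Step 4: Revenue = 29/150

29/150


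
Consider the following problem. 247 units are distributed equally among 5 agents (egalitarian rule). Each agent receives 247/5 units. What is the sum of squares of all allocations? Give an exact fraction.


Step 1: Each agent's share = 247/5
Step 2: Square of each share = (247/5)^2 = 61009/25
Step 3: Sum of squares = 5 * 61009/25 = 61009/5

61009/5


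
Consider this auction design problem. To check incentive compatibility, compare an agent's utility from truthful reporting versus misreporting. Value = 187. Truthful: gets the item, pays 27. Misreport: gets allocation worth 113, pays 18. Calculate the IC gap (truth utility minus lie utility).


Step 1: U(truth) = value - payment = 187 - 27 = 160
Step 2: U(lie) = allocation - payment = 113 - 18 = 95
Step 3: IC gap = 160 - 95 = 65

65


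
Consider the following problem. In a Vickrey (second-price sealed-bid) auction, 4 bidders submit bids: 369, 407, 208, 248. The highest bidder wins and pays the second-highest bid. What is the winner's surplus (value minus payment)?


Step 1: Sort bids in descending order: 407, 369, 248, 208
Step 2: The winning bid is the highest: 407
Step 3: The payment equals the second-highest bid: 369
Step 4: Surplus = winner's bid - payment = 407 - 369 = 38

38


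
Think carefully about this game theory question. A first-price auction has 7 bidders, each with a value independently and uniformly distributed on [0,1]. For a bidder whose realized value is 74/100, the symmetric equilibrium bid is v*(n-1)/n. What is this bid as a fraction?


Step 1: The symmetric BNE bidding function is b(v) = v * (n-1) / n
Step 2: Substitute v = 37/50 and n = 7
Step 3: b = 37/50 * 6/7
Step 4: b = 111/175

111/175


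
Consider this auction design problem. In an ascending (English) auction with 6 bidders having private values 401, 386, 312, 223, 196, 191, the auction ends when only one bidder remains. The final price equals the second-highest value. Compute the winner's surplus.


Step 1: Identify the highest value: 401
Step 2: Identify the second-highest value: 386
Step 3: The final price = second-highest value = 386
Step 4: Surplus = 401 - 386 = 15

15


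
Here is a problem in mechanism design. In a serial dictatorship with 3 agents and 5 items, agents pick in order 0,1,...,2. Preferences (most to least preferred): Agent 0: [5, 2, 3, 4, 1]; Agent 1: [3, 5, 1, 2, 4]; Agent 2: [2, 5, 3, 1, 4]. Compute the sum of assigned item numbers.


Step 1: Agent 0 picks item 5
Step 2: Agent 1 picks item 3
Step 3: Agent 2 picks item 2
Step 4: Sum = 5 + 3 + 2 = 10

10


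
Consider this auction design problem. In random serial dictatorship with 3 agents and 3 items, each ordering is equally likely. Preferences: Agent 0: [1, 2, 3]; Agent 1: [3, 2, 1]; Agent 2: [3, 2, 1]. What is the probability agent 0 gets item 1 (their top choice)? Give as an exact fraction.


Step 1: Agent 0 wants item 1
Step 2: There are 6 possible orderings of agents
Step 3: In 6 orderings, agent 0 gets item 1
Step 4: Probability = 6/6 = 1

1


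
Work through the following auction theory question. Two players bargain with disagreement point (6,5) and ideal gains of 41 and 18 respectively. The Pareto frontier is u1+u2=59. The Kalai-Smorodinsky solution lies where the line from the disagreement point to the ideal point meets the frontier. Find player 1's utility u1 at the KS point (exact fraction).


Step 1: At the KS point, (u1-d1)/r1 = (u2-d2)/r2 = t and u1+u2 = 59
Step 2: u1 = d1 + r1*t and u2 = d2 + r2*t, so (d1 + r1*t) + (d2 + r2*t) = 59
Step 3: t = (59 - 6 - 5)/(41 + 18) = 48/59
Step 4: u1 = d1 + r1*t = 6 + 41 * 48/59 = 2322/59
Step 5: (Check: u2 = d2 + r2*t = 1159/59; u1+u2 = 2322/59 + 1159/59 = 59, on the frontier.)

2322/59


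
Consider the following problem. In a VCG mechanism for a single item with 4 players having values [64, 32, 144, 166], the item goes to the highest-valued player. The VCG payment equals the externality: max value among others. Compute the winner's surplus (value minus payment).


Step 1: The winner is the agent with the highest value: agent 3 with value 166
Step 2: Values of other agents: [64, 32, 144]
Step 3: VCG payment = max of others' values = 144
Step 4: Surplus = 166 - 144 = 22

22


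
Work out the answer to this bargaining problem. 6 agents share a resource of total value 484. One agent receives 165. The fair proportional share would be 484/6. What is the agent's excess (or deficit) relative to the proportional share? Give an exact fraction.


Step 1: Proportional share = 484/6 = 242/3
Step 2: Agent's actual allocation = 165
Step 3: Excess = 165 - 242/3 = 253/3

253/3


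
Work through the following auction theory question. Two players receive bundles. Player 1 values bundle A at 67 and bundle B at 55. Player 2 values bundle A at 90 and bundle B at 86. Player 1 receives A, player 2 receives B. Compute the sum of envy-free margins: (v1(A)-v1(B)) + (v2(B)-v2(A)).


Step 1: Player 1's margin = v1(A) - v1(B) = 67 - 55 = 12
Step 2: Player 2's margin = v2(B) - v2(A) = 86 - 90 = -4
Step 3: Total margin = 12 + -4 = 8

8


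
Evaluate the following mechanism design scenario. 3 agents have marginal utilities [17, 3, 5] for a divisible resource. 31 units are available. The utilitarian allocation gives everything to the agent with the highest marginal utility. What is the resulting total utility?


Step 1: The marginal utilities are [17, 3, 5]
Step 2: The highest marginal utility is 17
Step 3: All 31 units go to that agent
Step 4: Total utility = 17 * 31 = 527

527


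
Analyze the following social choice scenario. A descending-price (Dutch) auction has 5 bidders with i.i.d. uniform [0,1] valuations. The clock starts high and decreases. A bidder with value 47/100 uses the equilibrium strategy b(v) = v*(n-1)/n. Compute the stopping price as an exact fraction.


Step 1: Dutch auctions are strategically equivalent to first-price auctions
Step 2: The equilibrium bid is b(v) = v*(n-1)/n
Step 3: b = 47/100 * 4/5
Step 4: b = 47/125

47/125


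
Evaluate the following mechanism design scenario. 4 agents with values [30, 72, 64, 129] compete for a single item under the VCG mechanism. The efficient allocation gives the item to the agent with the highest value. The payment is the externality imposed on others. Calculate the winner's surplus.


Step 1: The winner is the agent with the highest value: agent 3 with value 129
Step 2: Values of other agents: [30, 72, 64]
Step 3: VCG payment = max of others' values = 72
Step 4: Surplus = 129 - 72 = 57

57


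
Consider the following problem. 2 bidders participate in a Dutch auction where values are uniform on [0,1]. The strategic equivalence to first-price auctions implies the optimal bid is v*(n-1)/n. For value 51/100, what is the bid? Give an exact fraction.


Step 1: Dutch auctions are strategically equivalent to first-price auctions
Step 2: The equilibrium bid is b(v) = v*(n-1)/n
Step 3: b = 51/100 * 1/2
Step 4: b = 51/200

51/200


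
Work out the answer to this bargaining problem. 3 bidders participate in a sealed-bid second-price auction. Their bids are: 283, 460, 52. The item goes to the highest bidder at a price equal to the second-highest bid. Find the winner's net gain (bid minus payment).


Step 1: Sort bids in descending order: 460, 283, 52
Step 2: The winning bid is the highest: 460
Step 3: The payment equals the second-highest bid: 283
Step 4: Surplus = winner's bid - payment = 460 - 283 = 177

177


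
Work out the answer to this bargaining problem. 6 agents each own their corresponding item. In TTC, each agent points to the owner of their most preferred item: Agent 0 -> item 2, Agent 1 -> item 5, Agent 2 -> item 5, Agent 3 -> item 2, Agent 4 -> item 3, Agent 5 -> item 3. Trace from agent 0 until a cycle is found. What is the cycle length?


Step 1: Trace the pointer graph from agent 0: 0 -> 2 -> 5 -> 3 -> 2
Step 2: A cycle is detected when we revisit agent 2
Step 3: The cycle is: 2 -> 5 -> 3 -> 2
Step 4: Cycle length = 3

3


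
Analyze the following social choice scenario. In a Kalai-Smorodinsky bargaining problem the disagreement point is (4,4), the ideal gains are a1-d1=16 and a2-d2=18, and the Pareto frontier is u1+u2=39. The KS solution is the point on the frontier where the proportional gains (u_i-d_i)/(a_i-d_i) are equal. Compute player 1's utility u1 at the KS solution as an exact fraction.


Step 1: At the KS point, (u1-d1)/r1 = (u2-d2)/r2 = t and u1+u2 = 39
Step 2: u1 = d1 + r1*t and u2 = d2 + r2*t, so (d1 + r1*t) + (d2 + r2*t) = 39
Step 3: t = (39 - 4 - 4)/(16 + 18) = 31/34
Step 4: u1 = d1 + r1*t = 4 + 16 * 31/34 = 316/17
Step 5: (Check: u2 = d2 + r2*t = 347/17; u1+u2 = 316/17 + 347/17 = 39, on the frontier.)

316/17


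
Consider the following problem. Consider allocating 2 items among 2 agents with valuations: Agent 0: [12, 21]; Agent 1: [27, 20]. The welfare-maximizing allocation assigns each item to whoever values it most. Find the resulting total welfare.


Step 1: For each item, find the maximum value among all agents.
Step 2: Item 0 -> Agent 1 (value 27)
Step 3: Item 1 -> Agent 0 (value 21)
Step 4: Total welfare = 27 + 21 = 48

48


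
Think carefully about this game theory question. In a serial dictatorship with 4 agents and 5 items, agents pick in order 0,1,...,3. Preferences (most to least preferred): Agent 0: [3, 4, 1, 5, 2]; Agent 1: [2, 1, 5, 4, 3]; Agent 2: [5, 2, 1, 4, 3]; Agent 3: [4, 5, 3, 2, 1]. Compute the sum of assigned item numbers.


Step 1: Agent 0 picks item 3
Step 2: Agent 1 picks item 2
Step 3: Agent 2 picks item 5
Step 4: Agent 3 picks item 4
Step 5: Sum = 3 + 2 + 5 + 4 = 14

14


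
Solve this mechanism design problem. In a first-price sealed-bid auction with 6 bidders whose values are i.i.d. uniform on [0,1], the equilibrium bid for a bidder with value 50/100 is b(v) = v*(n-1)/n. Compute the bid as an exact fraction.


Step 1: The symmetric BNE bidding function is b(v) = v * (n-1) / n
Step 2: Substitute v = 1/2 and n = 6
Step 3: b = 1/2 * 5/6
Step 4: b = 5/12

5/12


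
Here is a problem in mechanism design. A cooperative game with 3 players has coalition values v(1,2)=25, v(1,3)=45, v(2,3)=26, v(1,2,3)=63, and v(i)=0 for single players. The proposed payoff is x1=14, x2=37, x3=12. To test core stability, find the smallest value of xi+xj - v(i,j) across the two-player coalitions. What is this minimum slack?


Step 1: Slack for coalition (1,2): x1+x2 - v12 = 51 - 25 = 26
Step 2: Slack for coalition (1,3): x1+x3 - v13 = 26 - 45 = -19
Step 3: Slack for coalition (2,3): x2+x3 - v23 = 49 - 26 = 23
Step 4: Minimum slack = min(26, -19, 23) = -19, attained by (1,3); coalition (1,3) can block (slack < 0), so the allocation is not in the core

-19


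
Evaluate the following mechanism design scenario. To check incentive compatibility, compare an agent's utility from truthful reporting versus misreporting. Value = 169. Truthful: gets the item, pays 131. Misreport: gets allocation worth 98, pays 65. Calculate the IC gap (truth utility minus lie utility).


Step 1: U(truth) = value - payment = 169 - 131 = 38
Step 2: U(lie) = allocation - payment = 98 - 65 = 33
Step 3: IC gap = 38 - 33 = 5

5


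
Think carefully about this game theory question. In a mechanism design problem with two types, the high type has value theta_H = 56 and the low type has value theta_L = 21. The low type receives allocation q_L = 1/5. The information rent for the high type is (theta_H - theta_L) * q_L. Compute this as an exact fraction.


Step 1: theta_H - theta_L = 56 - 21 = 35
Step 2: Information rent = (theta_H - theta_L) * q_L
Step 3: = 35 * 1/5
Step 4: = 7

7


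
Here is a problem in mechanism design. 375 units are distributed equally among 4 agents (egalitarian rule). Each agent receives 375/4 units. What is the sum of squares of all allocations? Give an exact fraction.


Step 1: Each agent's share = 375/4
Step 2: Square of each share = (375/4)^2 = 140625/16
Step 3: Sum of squares = 4 * 140625/16 = 140625/4

140625/4


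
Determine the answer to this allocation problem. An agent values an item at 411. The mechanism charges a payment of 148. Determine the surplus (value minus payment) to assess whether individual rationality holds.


Step 1: Surplus = value - payment = 411 - 148 = 263
Step 2: IR is satisfied (surplus >= 0)

263


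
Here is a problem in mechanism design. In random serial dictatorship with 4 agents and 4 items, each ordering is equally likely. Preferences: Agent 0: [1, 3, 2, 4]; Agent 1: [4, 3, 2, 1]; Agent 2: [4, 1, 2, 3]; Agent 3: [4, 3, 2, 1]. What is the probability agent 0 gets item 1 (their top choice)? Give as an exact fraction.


Step 1: Agent 0 wants item 1
Step 2: There are 24 possible orderings of agents
Step 3: In 18 orderings, agent 0 gets item 1
Step 4: Probability = 18/24 = 3/4

3/4


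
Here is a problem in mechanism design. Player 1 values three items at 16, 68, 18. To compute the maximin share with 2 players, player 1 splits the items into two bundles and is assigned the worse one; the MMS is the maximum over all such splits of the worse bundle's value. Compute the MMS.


Step 1: Item values = 16, 68, 18
Step 2: Enumerate all 2-bundle partitions and take the smaller bundle:
  Partition 1: {16} vs {68,18} -> bundles 16, 86; min = 16
  Partition 2: {68} vs {16,18} -> bundles 68, 34; min = 34
  Partition 3: {18} vs {16,68} -> bundles 18, 84; min = 18
Step 3: MMS = max(16, 34, 18) = 34

34


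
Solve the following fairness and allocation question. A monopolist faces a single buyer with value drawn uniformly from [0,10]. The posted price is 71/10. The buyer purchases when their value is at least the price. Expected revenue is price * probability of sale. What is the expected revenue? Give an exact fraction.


Step 1: Posted price r = 71/10, value support [0,10]
Step 2: P(v >= r) = (10 - 71/10)/10 = 29/100
Step 3: Expected revenue = r * P(v >= r) = 71/10 * 29/100
Step 4: Revenue = 2059/1000

2059/1000


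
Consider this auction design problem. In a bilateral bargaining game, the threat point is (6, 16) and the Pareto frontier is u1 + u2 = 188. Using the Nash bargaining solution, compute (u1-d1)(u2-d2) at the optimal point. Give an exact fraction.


Step 1: The Nash solution splits surplus symmetrically above the disagreement point
Step 2: u1 = (total + d1 - d2)/2 = (188 + 6 - 16)/2 = 89
Step 3: u2 = (total - d1 + d2)/2 = (188 - 6 + 16)/2 = 99
Step 4: Nash product = (89 - 6) * (99 - 16)
Step 5: = 83 * 83 = 6889

6889


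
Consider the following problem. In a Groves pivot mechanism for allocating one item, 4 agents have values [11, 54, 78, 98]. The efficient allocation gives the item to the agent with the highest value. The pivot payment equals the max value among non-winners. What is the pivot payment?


Step 1: The efficient winner is agent 3 with value 98
Step 2: Other agents' values: [11, 54, 78]
Step 3: Pivot payment = max(others) = 78
Step 4: The winner pays 78

78


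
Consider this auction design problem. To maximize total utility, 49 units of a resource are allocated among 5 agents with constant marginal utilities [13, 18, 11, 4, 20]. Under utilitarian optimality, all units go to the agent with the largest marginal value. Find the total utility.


Step 1: The marginal utilities are [13, 18, 11, 4, 20]
Step 2: The highest marginal utility is 20
Step 3: All 49 units go to that agent
Step 4: Total utility = 20 * 49 = 980

980


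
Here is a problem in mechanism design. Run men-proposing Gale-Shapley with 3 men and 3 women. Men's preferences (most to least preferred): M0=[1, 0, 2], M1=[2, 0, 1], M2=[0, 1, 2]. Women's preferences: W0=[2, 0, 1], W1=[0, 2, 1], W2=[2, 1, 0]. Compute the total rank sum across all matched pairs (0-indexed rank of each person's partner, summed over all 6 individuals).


Step 1: Run Gale-Shapley (men propose, women hold best offer):
  M0 proposes to W1; she accepts
  M1 proposes to W2; she accepts
  M2 proposes to W0; she accepts
Step 2: Final matching: W0-M2, W1-M0, W2-M1
Step 3: 0-indexed ranks (man's rank of his match, then woman's): 0 + 0 + 0 + 0 + 0 + 1
Step 4: Total rank sum = 1

1


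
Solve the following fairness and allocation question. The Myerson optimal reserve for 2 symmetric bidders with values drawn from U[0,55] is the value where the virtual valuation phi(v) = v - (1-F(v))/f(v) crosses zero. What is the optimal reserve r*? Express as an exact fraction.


Step 1: For U[0,55], F(v) = v/55 and f(v) = 1/55
Step 2: phi(v) = v - (1 - v/55)/(1/55) = v - (55 - v) = 2v - 55
Step 3: Set phi(r*) = 0: 2r* - 55 = 0
Step 4: r* = 55/2 (the number of bidders n = 2 does not enter)

55/2


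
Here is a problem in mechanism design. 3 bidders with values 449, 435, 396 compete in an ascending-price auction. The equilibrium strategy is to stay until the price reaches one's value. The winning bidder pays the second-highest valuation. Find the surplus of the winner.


Step 1: Identify the highest value: 449
Step 2: Identify the second-highest value: 435
Step 3: The final price = second-highest value = 435
Step 4: Surplus = 449 - 435 = 14

14


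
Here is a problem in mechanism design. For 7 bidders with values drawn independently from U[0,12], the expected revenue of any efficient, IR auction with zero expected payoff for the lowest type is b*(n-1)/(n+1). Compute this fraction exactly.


Step 1: By Revenue Equivalence, expected revenue = b*(n-1)/(n+1)
Step 2: Substituting n = 7, b = 12
Step 3: Revenue = 12*(7-1)/(7+1) = 12*6/8
Step 4: Revenue = 72/8 = 9

9


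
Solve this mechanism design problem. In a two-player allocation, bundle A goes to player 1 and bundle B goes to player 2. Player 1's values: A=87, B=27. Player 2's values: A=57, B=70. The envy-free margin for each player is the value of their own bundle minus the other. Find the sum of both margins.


Step 1: Player 1's margin = v1(A) - v1(B) = 87 - 27 = 60
Step 2: Player 2's margin = v2(B) - v2(A) = 70 - 57 = 13
Step 3: Total margin = 60 + 13 = 73

73


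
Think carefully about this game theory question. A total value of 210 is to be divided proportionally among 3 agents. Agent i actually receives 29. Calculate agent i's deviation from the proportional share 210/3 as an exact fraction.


Step 1: Proportional share = 210/3 = 70
Step 2: Agent's actual allocation = 29
Step 3: Excess = 29 - 70 = -41

-41


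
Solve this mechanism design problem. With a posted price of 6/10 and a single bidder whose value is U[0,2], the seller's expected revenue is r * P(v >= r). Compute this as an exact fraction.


Step 1: Posted price r = 3/5, value support [0,2]
Step 2: P(v >= r) = (2 - 3/5)/2 = 7/10
Step 3: Expected revenue = r * P(v >= r) = 3/5 * 7/10
Step 4: Revenue = 21/50

21/50


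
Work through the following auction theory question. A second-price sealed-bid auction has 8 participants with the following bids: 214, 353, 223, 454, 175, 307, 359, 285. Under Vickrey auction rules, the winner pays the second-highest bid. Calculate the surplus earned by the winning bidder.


Step 1: Sort bids in descending order: 454, 359, 353, 307, 285, 223, 214, 175
Step 2: The winning bid is the highest: 454
Step 3: The payment equals the second-highest bid: 359
Step 4: Surplus = winner's bid - payment = 454 - 359 = 95

95


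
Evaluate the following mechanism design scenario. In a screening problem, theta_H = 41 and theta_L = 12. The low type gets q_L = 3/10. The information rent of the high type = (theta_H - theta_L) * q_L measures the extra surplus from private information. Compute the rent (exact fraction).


Step 1: theta_H - theta_L = 41 - 12 = 29
Step 2: Information rent = (theta_H - theta_L) * q_L
Step 3: = 29 * 3/10
Step 4: = 87/10

87/10


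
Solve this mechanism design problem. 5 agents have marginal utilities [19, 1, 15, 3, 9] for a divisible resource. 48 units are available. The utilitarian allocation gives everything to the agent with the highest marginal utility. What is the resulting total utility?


Step 1: The marginal utilities are [19, 1, 15, 3, 9]
Step 2: The highest marginal utility is 19
Step 3: All 48 units go to that agent
Step 4: Total utility = 19 * 48 = 912

912


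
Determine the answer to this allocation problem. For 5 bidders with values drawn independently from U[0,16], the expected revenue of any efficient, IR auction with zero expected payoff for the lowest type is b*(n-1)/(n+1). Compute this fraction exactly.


Step 1: By Revenue Equivalence, expected revenue = b*(n-1)/(n+1)
Step 2: Substituting n = 5, b = 16
Step 3: Revenue = 16*(5-1)/(5+1) = 16*4/6
Step 4: Revenue = 64/6 = 32/3

32/3


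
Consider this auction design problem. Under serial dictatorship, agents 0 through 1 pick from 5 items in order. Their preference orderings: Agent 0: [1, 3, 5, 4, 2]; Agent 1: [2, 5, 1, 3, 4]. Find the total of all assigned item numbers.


Step 1: Agent 0 picks item 1
Step 2: Agent 1 picks item 2
Step 3: Sum = 1 + 2 = 3

3


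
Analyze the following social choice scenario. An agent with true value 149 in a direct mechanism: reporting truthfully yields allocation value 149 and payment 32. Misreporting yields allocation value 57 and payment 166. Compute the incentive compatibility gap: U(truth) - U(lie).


Step 1: U(truth) = value - payment = 149 - 32 = 117
Step 2: U(lie) = allocation - payment = 57 - 166 = -109
Step 3: IC gap = 117 - (-109) = 226

226


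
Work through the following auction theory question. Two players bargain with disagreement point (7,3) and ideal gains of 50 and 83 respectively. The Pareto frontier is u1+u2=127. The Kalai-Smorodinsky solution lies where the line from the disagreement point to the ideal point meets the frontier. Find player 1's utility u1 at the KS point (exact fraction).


Step 1: At the KS point, (u1-d1)/r1 = (u2-d2)/r2 = t and u1+u2 = 127
Step 2: u1 = d1 + r1*t and u2 = d2 + r2*t, so (d1 + r1*t) + (d2 + r2*t) = 127
Step 3: t = (127 - 7 - 3)/(50 + 83) = 117/133
Step 4: u1 = d1 + r1*t = 7 + 50 * 117/133 = 6781/133
Step 5: (Check: u2 = d2 + r2*t = 10110/133; u1+u2 = 6781/133 + 10110/133 = 127, on the frontier.)

6781/133


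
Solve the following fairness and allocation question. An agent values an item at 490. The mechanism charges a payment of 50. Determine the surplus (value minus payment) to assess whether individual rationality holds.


Step 1: Surplus = value - payment = 490 - 50 = 440
Step 2: IR is satisfied (surplus >= 0)

440


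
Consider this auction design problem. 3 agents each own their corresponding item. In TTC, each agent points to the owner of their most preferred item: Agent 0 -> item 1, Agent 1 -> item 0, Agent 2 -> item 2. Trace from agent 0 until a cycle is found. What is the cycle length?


Step 1: Trace the pointer graph from agent 0: 0 -> 1 -> 0
Step 2: A cycle is detected when we revisit agent 0
Step 3: The cycle is: 0 -> 1 -> 0
Step 4: Cycle length = 2

2


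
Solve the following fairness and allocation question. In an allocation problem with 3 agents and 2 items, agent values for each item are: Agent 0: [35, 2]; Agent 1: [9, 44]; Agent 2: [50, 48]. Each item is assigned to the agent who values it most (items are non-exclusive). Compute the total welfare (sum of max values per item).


Step 1: For each item, find the maximum value among all agents.
Step 2: Item 0 -> Agent 2 (value 50)
Step 3: Item 1 -> Agent 2 (value 48)
Step 4: Total welfare = 50 + 48 = 98

98


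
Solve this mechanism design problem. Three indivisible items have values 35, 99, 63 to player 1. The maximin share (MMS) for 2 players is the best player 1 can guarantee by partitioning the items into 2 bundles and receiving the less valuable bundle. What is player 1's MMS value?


Step 1: Item values = 35, 99, 63
Step 2: Enumerate all 2-bundle partitions and take the smaller bundle:
  Partition 1: {35} vs {99,63} -> bundles 35, 162; min = 35
  Partition 2: {99} vs {35,63} -> bundles 99, 98; min = 98
  Partition 3: {63} vs {35,99} -> bundles 63, 134; min = 63
Step 3: MMS = max(35, 98, 63) = 98

98


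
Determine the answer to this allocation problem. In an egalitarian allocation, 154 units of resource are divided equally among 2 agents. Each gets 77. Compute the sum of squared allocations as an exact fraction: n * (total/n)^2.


Step 1: Each agent's share = 154/2 = 77
Step 2: Square of each share = (77)^2 = 5929
Step 3: Sum of squares = 2 * 5929 = 11858

11858


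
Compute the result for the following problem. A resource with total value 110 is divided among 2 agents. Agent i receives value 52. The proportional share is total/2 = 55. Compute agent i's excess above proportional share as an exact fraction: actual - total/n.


Step 1: Proportional share = 110/2 = 55
Step 2: Agent's actual allocation = 52
Step 3: Excess = 52 - 55 = -3

-3


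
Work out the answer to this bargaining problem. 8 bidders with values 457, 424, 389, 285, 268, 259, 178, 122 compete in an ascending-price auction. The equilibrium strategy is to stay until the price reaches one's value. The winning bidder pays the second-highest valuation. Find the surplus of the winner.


Step 1: Identify the highest value: 457
Step 2: Identify the second-highest value: 424
Step 3: The final price = second-highest value = 424
Step 4: Surplus = 457 - 424 = 33

33


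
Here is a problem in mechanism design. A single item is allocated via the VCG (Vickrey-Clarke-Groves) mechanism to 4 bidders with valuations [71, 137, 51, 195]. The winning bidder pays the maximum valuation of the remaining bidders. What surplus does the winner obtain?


Step 1: The winner is the agent with the highest value: agent 3 with value 195
Step 2: Values of other agents: [71, 137, 51]
Step 3: VCG payment = max of others' values = 137
Step 4: Surplus = 195 - 137 = 58

58


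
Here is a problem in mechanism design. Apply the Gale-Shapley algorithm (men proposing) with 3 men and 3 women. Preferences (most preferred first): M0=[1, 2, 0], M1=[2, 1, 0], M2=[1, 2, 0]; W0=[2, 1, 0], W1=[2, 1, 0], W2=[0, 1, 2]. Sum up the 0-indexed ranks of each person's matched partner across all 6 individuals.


Step 1: Run Gale-Shapley (men propose, women hold best offer):
  M0 proposes to W1; she accepts
  M1 proposes to W2; she accepts
  M2 proposes to W1; she switches from M0
  M0 proposes to W2; she switches from M1
  M1 proposes to W1; rejected
  M1 proposes to W0; she accepts
Step 2: Final matching: W0-M1, W1-M2, W2-M0
Step 3: 0-indexed ranks (man's rank of his match, then woman's): 2 + 1 + 0 + 0 + 1 + 0
Step 4: Total rank sum = 4

4


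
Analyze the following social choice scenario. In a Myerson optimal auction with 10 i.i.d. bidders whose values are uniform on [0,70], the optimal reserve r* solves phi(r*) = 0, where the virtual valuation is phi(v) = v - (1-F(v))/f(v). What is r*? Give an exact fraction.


Step 1: For U[0,70], F(v) = v/70 and f(v) = 1/70
Step 2: phi(v) = v - (1 - v/70)/(1/70) = v - (70 - v) = 2v - 70
Step 3: Set phi(r*) = 0: 2r* - 70 = 0
Step 4: r* = 70/2 = 35 (the number of bidders n = 10 does not enter)

35


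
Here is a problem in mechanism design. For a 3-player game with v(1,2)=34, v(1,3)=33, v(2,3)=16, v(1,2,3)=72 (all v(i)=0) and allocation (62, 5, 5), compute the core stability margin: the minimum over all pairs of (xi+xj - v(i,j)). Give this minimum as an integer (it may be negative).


Step 1: Slack for coalition (1,2): x1+x2 - v12 = 67 - 34 = 33
Step 2: Slack for coalition (1,3): x1+x3 - v13 = 67 - 33 = 34
Step 3: Slack for coalition (2,3): x2+x3 - v23 = 10 - 16 = -6
Step 4: Minimum slack = min(33, 34, -6) = -6, attained by (2,3); coalition (2,3) can block (slack < 0), so the allocation is not in the core

-6


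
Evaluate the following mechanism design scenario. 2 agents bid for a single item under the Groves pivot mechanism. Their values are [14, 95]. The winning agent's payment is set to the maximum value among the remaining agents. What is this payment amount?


Step 1: The efficient winner is agent 1 with value 95
Step 2: Other agents' values: [14]
Step 3: Pivot payment = max(others) = 14
Step 4: The winner pays 14

14


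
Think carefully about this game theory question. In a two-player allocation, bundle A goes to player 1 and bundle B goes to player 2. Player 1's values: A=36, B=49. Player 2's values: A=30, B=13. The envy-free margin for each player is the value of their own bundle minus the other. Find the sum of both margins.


Step 1: Player 1's margin = v1(A) - v1(B) = 36 - 49 = -13
Step 2: Player 2's margin = v2(B) - v2(A) = 13 - 30 = -17
Step 3: Total margin = -13 + -17 = -30

-30


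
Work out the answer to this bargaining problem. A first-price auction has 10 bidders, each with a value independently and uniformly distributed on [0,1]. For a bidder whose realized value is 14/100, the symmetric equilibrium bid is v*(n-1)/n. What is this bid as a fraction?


Step 1: The symmetric BNE bidding function is b(v) = v * (n-1) / n
Step 2: Substitute v = 7/50 and n = 10
Step 3: b = 7/50 * 9/10
Step 4: b = 63/500

63/500
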